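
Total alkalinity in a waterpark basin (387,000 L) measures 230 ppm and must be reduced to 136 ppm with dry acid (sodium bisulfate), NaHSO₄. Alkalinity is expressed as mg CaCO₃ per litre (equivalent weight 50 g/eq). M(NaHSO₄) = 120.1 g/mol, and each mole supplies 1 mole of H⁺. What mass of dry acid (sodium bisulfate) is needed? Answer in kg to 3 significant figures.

87.4 kg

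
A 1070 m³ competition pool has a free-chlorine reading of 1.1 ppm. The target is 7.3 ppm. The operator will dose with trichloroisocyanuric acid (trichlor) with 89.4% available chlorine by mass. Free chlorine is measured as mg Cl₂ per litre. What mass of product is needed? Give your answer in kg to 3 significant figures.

Volume: 1070 m³ = 1,070,000 L.
Chlorine deficit: 7.3 − 1.1 = 6.2 ppm = 6.2 mg/L as Cl₂.
Cl₂ equivalent needed: 6.2 mg/L × 1,070,000 L = 6,634,000 mg = 6634 g.
Product at 89.4% available chlorine: 6634 / 0.894 = 7421 g.

7.42 kg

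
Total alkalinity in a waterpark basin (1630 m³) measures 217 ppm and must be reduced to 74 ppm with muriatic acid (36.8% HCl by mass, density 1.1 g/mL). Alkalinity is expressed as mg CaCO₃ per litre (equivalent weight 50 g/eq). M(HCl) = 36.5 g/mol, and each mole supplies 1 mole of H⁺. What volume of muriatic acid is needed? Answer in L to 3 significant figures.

Volume: 1630 m³ = 1,630,000 L.
Alkalinity to neutralize: (217 − 74) = 143 mg/L as CaCO₃ × 1,630,000 L = 233,100 g as CaCO₃.
Equivalents of H⁺ required: 233,100 ÷ 50 g/eq = 4662 eq = 4662 mol HCl.
Mass of HCl: 4662 × 36.5 = 170,200 g.
Mass of 36.8% solution: 170,200 / 0.368 = 462,400 g.
Volume: 462,400 g ÷ 1.1 g/mL = 420,300 mL.

420 L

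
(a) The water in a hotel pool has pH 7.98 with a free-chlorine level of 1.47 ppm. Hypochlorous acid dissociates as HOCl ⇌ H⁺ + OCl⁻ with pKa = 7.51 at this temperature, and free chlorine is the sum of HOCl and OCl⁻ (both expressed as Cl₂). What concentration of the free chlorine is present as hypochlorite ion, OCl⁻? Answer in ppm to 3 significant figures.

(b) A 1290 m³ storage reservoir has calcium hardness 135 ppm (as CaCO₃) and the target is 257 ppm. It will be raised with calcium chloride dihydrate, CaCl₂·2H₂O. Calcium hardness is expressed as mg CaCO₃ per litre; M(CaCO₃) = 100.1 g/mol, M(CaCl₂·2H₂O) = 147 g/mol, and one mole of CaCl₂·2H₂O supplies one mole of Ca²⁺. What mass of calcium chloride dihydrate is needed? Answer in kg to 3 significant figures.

(a) 1.10 ppm; (b) 231 kg

(a) [OCl⁻]/[HOCl] = 10^(pH − pKa) = 10^(7.98 − 7.51) = 10^0.47 = 2.951.
(a) Fraction as HOCl = 1 / (1 + 2.951) = 0.2531.
(a) OCl⁻ = (1 − 0.2531) × 1.47 ppm = 1.098 ppm.

(b) Volume: 1290 m³ = 1,290,000 L.
(b) Hardness to add: (257 − 135) = 122 mg/L as CaCO₃ × 1,290,000 L = 157,400 g as CaCO₃.
(b) Moles of Ca²⁺ (1 mol Ca²⁺ ≡ 1 mol CaCO₃): 157,400 / 100.1 g/mol = 1572 mol.
(b) Mass of CaCl₂·2H₂O: 1572 × 147 = 231,100 g.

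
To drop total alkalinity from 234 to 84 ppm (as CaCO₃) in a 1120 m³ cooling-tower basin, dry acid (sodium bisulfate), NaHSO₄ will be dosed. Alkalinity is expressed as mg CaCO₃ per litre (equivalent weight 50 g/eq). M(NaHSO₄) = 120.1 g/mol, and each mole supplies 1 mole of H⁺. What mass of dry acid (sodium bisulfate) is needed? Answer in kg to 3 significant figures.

Volume: 1120 m³ = 1,120,000 L.
Alkalinity to neutralize: (234 − 84) = 150 mg/L as CaCO₃ × 1,120,000 L = 168,000 g as CaCO₃.
Equivalents of H⁺ required: 168,000 ÷ 50 g/eq = 3360 eq = 3360 mol NaHSO₄.
Mass of NaHSO₄: 3360 × 120.1 = 403,500 g.

404 kg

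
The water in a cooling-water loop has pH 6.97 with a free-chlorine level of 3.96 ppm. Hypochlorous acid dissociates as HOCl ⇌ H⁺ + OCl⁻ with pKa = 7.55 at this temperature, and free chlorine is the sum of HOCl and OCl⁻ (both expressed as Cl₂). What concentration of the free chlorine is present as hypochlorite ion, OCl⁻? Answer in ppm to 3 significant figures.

0.825 ppm

[OCl⁻]/[HOCl] = 10^(pH − pKa) = 10^(6.97 − 7.55) = 10^-0.58 = 0.263.
Fraction as HOCl = 1 / (1 + 0.263) = 0.7917.
OCl⁻ = (1 − 0.7917) × 3.96 ppm = 0.8247 ppm.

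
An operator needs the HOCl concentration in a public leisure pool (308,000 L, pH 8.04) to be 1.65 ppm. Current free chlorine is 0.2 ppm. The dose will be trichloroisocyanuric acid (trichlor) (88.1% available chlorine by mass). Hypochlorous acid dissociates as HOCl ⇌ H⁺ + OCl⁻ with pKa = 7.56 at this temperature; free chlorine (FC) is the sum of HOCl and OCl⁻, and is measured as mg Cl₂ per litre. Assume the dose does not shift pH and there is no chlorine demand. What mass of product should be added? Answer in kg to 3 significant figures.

2.25 kg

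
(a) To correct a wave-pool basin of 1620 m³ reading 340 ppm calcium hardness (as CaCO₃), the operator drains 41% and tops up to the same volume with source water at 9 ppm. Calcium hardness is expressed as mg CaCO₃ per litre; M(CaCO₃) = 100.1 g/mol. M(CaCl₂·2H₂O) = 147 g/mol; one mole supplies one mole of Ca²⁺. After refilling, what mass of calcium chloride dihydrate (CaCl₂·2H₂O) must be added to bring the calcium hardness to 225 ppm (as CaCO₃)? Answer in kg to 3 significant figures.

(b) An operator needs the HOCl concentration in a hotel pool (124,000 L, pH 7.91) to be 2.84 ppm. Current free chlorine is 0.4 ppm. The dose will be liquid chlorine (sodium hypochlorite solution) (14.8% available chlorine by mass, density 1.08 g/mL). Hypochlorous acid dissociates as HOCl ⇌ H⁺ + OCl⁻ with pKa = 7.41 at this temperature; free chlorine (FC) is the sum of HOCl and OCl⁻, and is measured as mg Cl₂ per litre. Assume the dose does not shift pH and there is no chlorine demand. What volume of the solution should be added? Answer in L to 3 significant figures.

(a) 49.3 kg; (b) 8.86 L

(a) Volume: 1620 m³ = 1,620,000 L.
(a) After draining 41% and refilling: 340 × 0.59 + 9 × 0.41 = 204.29 ppm.
(a) Deficit to target: 225 − 204.29 = 20.71 mg/L.
(a) As CaCO₃: 20.71 mg/L × 1,620,000 L = 33,550 g; ÷ 100.1 = 335.2 mol Ca²⁺.
(a) Mass: 335.2 × 147 = 49,270 g.

(b) [OCl⁻]/[HOCl] = 10^(pH − pKa) = 10^(7.91 − 7.41) = 3.162; fraction as HOCl = 1/(1 + 3.162) = 0.2403.
(b) Free chlorine required for 2.84 ppm HOCl: 2.84 / 0.2403 = 11.82 ppm.
(b) FC to add: 11.82 − 0.4 = 11.42 mg/L as Cl₂.
(b) Cl₂ equivalent: 11.42 mg/L × 124,000 L = 1416 g.
(b) Product at 14.8% available Cl: 1416 / 0.148 = 9569 g.
(b) Volume: 9569 g ÷ 1.08 g/mL = 8860 mL.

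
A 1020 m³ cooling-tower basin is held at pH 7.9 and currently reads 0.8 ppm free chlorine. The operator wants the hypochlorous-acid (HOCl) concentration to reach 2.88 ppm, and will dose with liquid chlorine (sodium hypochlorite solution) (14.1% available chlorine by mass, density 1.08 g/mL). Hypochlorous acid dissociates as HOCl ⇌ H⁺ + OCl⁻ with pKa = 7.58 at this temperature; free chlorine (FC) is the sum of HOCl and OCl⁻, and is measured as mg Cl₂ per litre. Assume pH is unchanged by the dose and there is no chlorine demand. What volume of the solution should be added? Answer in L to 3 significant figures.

Volume: 1020 m³ = 1,020,000 L.
[OCl⁻]/[HOCl] = 10^(pH − pKa) = 10^(7.9 − 7.58) = 2.089; fraction as HOCl = 1/(1 + 2.089) = 0.3237.
Free chlorine required for 2.88 ppm HOCl: 2.88 / 0.3237 = 8.897 ppm.
FC to add: 8.897 − 0.8 = 8.097 mg/L as Cl₂.
Cl₂ equivalent: 8.097 mg/L × 1,020,000 L = 8259 g.
Product at 14.1% available Cl: 8259 / 0.141 = 58,580 g.
Volume: 58,580 g ÷ 1.08 g/mL = 54,240 mL.

54.2 L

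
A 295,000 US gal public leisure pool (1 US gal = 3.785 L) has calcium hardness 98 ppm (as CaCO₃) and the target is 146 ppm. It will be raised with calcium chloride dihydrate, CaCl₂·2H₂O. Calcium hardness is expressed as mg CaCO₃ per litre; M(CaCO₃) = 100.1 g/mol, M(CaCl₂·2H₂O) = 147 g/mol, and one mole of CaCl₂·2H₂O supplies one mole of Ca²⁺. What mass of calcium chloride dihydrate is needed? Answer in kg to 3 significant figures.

Volume: 295,000 US gal × 3.785 L/gal = 1,116,575 L.
Hardness to add: (146 − 98) = 48 mg/L as CaCO₃ × 1,116,575 L = 53,600 g as CaCO₃.
Moles of Ca²⁺ (1 mol Ca²⁺ ≡ 1 mol CaCO₃): 53,600 / 100.1 g/mol = 535.4 mol.
Mass of CaCl₂·2H₂O: 535.4 × 147 = 78,710 g.

78.7 kg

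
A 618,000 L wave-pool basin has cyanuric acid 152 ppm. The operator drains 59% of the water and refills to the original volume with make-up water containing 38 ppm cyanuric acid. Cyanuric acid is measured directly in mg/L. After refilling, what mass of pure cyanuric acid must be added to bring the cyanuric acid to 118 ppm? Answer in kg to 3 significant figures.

20.6 kg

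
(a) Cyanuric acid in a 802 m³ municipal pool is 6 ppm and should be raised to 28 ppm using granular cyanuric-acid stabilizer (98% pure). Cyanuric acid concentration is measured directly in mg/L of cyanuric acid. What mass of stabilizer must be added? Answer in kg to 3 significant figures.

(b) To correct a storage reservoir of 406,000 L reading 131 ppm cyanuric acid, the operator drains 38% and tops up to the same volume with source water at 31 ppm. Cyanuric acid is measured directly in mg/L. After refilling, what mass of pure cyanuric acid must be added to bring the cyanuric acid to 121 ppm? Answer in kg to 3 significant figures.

(a) Volume: 802 m³ = 802,000 L.
(a) CYA to add: (28 − 6) = 22 mg/L × 802,000 L = 17,640 g cyanuric acid.
(a) At 98% purity: 17,640 / 0.98 = 18,000 g product.

(b) After draining 38% and refilling: 131 × 0.62 + 31 × 0.38 = 93 ppm.
(b) Deficit to target: 121 − 93 = 28 mg/L.
(b) Mass: 28 mg/L × 406,000 L = 11,370 g cyanuric acid.

(a) 18.0 kg; (b) 11.4 kg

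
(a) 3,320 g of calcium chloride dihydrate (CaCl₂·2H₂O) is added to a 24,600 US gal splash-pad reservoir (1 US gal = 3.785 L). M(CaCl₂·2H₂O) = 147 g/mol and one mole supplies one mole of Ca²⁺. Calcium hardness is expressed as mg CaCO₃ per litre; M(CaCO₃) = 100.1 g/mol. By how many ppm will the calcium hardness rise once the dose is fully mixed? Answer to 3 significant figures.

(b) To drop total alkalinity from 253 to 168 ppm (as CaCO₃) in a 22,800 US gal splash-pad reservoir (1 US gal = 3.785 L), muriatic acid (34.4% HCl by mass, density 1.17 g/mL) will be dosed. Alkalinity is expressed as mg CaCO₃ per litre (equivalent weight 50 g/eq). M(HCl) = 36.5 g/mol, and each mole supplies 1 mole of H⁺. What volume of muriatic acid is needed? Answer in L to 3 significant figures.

(a) 24.3 ppm; (b) 13.3 L

(a) Volume: 24,600 US gal × 3.785 L/gal = 93,111 L.
(a) Moles of Ca²⁺: 3,320 g ÷ 147 g/mol = 22.59 mol.
(a) As CaCO₃: 22.59 mol × 100.1 g/mol = 2261 g.
(a) Rise: 2261 g / 93,111 L × 1000 = 24.28 mg/L.

(b) Volume: 22,800 US gal × 3.785 L/gal = 86,298 L.
(b) Alkalinity to neutralize: (253 − 168) = 85 mg/L as CaCO₃ × 86,298 L = 7335 g as CaCO₃.
(b) Equivalents of H⁺ required: 7335 ÷ 50 g/eq = 146.7 eq = 146.7 mol HCl.
(b) Mass of HCl: 146.7 × 36.5 = 5355 g.
(b) Mass of 34.4% solution: 5355 / 0.344 = 15,570 g.
(b) Volume: 15,570 g ÷ 1.17 g/mL = 13,300 mL.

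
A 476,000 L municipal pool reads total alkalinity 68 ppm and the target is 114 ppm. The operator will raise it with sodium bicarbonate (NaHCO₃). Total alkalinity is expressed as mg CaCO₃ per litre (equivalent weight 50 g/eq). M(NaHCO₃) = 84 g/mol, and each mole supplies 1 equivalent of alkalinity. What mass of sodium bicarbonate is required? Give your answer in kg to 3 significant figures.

Alkalinity to add: (114 − 68) = 46 mg/L as CaCO₃ × 476,000 L = 21,900 g as CaCO₃.
Equivalents: 21,900 g ÷ 50 g/eq = 437.9 eq.
NaHCO₃ supplies 1 eq per mole → 437.9 mol.
Mass: 437.9 mol × 84 g/mol = 36,790 g.

36.8 kg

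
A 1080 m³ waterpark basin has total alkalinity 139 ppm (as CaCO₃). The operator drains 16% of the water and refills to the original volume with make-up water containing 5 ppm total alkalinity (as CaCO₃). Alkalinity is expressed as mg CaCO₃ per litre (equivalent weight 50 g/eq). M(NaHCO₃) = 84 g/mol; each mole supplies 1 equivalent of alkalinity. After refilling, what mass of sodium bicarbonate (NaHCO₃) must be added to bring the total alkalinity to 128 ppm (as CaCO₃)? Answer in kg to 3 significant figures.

Volume: 1080 m³ = 1,080,000 L.
After draining 16% and refilling: 139 × 0.84 + 5 × 0.16 = 117.56 ppm.
Deficit to target: 128 − 117.56 = 10.44 mg/L.
As CaCO₃: 10.44 mg/L × 1,080,000 L = 11,280 g; ÷ 50 g/eq ÷ 1 = 225.5 mol NaHCO₃.
Mass: 225.5 × 84 = 18,940 g.

18.9 kg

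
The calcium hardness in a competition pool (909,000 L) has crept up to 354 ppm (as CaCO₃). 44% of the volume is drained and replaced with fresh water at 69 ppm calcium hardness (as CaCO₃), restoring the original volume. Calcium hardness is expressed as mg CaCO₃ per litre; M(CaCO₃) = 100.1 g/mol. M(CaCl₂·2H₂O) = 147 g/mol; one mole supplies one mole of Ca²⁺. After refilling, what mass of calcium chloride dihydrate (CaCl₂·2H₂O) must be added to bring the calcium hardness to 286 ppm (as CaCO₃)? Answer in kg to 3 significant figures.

After draining 44% and refilling: 354 × 0.56 + 69 × 0.44 = 228.6 ppm.
Deficit to target: 286 − 228.6 = 57.4 mg/L.
As CaCO₃: 57.4 mg/L × 909,000 L = 52,180 g; ÷ 100.1 = 521.2 mol Ca²⁺.
Mass: 521.2 × 147 = 76,620 g.

76.6 kg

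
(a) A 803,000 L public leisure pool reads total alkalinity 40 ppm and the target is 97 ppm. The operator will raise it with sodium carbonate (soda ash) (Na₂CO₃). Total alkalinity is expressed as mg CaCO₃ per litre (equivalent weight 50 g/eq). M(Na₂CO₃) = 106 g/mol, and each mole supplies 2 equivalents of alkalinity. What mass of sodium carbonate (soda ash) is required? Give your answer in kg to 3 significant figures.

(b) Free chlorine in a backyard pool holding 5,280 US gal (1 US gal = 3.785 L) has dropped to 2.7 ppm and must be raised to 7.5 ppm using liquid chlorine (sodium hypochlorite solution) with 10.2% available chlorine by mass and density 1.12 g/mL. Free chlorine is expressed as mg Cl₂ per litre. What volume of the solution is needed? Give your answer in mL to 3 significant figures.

(a) 48.5 kg; (b) 840 mL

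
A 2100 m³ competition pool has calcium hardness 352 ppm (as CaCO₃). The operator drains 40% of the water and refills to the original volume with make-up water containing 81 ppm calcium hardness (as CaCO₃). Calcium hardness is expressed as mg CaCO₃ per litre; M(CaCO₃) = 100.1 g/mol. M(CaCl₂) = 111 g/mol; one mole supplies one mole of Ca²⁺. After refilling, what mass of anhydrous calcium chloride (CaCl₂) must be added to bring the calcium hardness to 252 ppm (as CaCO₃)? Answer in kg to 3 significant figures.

Volume: 2100 m³ = 2,100,000 L.
After draining 40% and refilling: 352 × 0.60 + 81 × 0.40 = 243.6 ppm.
Deficit to target: 252 − 243.6 = 8.4 mg/L.
As CaCO₃: 8.4 mg/L × 2,100,000 L = 17,640 g; ÷ 100.1 = 176.2 mol Ca²⁺.
Mass: 176.2 × 111 = 19,560 g.

19.6 kg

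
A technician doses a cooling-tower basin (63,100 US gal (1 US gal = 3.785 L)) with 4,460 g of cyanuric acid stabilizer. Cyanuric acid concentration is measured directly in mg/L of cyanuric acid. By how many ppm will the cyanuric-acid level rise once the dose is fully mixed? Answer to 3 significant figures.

18.7 ppm

Volume: 63,100 US gal × 3.785 L/gal = 238,834 L.
Rise: 4,460 g / 238,834 L × 1000 = 18.67 mg/L.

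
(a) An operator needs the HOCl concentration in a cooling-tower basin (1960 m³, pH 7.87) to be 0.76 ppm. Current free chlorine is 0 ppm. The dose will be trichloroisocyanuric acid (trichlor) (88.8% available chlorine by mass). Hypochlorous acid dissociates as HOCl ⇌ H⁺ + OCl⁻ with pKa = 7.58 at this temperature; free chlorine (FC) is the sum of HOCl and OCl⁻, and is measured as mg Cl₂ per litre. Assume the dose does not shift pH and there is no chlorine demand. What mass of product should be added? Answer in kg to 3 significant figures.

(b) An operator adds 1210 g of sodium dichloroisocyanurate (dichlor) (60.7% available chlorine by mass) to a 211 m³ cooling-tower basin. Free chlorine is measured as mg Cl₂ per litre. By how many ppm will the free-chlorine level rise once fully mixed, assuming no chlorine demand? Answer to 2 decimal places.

(a) Volume: 1960 m³ = 1,960,000 L.
(a) [OCl⁻]/[HOCl] = 10^(pH − pKa) = 10^(7.87 − 7.58) = 1.95; fraction as HOCl = 1/(1 + 1.95) = 0.339.
(a) Free chlorine required for 0.76 ppm HOCl: 0.76 / 0.339 = 2.242 ppm.
(a) FC to add: 2.242 − 0 = 2.242 mg/L as Cl₂.
(a) Cl₂ equivalent: 2.242 mg/L × 1,960,000 L = 4394 g.
(a) Product at 88.8% available Cl: 4394 / 0.888 = 4948 g.

(b) Volume: 211 m³ = 211,000 L.
(b) Available chlorine delivered: 1210 g × 0.607 = 734.5 g as Cl₂.
(b) Concentration rise: 734.5 g / 211,000 L = 3.481 mg/L = 3.48 ppm.

(a) 4.95 kg; (b) 3.48 ppm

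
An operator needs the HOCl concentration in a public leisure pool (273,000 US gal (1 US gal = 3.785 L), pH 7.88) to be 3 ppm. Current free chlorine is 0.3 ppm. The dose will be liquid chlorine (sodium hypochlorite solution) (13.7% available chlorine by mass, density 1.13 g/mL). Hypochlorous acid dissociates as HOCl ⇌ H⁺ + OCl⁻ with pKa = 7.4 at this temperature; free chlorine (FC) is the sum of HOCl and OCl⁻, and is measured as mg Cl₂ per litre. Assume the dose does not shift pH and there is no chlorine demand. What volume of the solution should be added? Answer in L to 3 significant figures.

78.5 L

Volume: 273,000 US gal × 3.785 L/gal = 1,033,305 L.
[OCl⁻]/[HOCl] = 10^(pH − pKa) = 10^(7.88 − 7.4) = 3.02; fraction as HOCl = 1/(1 + 3.02) = 0.2488.
Free chlorine required for 3 ppm HOCl: 3 / 0.2488 = 12.06 ppm.
FC to add: 12.06 − 0.3 = 11.76 mg/L as Cl₂.
Cl₂ equivalent: 11.76 mg/L × 1,033,305 L = 12,150 g.
Product at 13.7% available Cl: 12,150 / 0.137 = 88,700 g.
Volume: 88,700 g ÷ 1.13 g/mL = 78,490 mL.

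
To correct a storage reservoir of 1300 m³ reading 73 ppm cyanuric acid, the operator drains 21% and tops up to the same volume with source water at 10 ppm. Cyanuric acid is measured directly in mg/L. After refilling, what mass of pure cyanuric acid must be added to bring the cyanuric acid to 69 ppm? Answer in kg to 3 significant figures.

12.0 kg

Volume: 1300 m³ = 1,300,000 L.
After draining 21% and refilling: 73 × 0.79 + 10 × 0.21 = 59.77 ppm.
Deficit to target: 69 − 59.77 = 9.23 mg/L.
Mass: 9.23 mg/L × 1,300,000 L = 12,000 g cyanuric acid.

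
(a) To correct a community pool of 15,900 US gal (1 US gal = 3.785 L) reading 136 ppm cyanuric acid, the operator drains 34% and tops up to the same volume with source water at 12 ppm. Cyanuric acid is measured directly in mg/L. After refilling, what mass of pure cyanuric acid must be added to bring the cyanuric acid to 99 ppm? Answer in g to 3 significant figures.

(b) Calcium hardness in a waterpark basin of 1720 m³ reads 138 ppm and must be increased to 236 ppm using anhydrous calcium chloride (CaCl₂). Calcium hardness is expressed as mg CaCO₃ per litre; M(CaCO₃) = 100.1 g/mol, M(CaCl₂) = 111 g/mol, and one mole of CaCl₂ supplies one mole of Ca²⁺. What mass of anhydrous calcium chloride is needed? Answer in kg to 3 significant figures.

(a) Volume: 15,900 US gal × 3.785 L/gal = 60,182 L.
(a) After draining 34% and refilling: 136 × 0.66 + 12 × 0.34 = 93.84 ppm.
(a) Deficit to target: 99 − 93.84 = 5.16 mg/L.
(a) Mass: 5.16 mg/L × 60,182 L = 310.5 g cyanuric acid.

(b) Volume: 1720 m³ = 1,720,000 L.
(b) Hardness to add: (236 − 138) = 98 mg/L as CaCO₃ × 1,720,000 L = 168,600 g as CaCO₃.
(b) Moles of Ca²⁺ (1 mol Ca²⁺ ≡ 1 mol CaCO₃): 168,600 / 100.1 g/mol = 1684 mol.
(b) Mass of CaCl₂: 1684 × 111 = 186,900 g.

(a) 311 g; (b) 187 kg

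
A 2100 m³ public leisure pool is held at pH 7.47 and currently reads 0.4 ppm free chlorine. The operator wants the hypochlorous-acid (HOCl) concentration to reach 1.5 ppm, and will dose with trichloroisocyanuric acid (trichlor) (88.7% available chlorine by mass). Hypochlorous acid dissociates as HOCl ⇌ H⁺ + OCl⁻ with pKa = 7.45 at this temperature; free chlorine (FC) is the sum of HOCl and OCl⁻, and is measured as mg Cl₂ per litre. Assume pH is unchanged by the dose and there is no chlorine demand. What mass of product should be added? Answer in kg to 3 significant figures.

6.32 kg

Volume: 2100 m³ = 2,100,000 L.
[OCl⁻]/[HOCl] = 10^(pH − pKa) = 10^(7.47 − 7.45) = 1.047; fraction as HOCl = 1/(1 + 1.047) = 0.4885.
Free chlorine required for 1.5 ppm HOCl: 1.5 / 0.4885 = 3.071 ppm.
FC to add: 3.071 − 0.4 = 2.671 mg/L as Cl₂.
Cl₂ equivalent: 2.671 mg/L × 2,100,000 L = 5608 g.
Product at 88.7% available Cl: 5608 / 0.887 = 6323 g.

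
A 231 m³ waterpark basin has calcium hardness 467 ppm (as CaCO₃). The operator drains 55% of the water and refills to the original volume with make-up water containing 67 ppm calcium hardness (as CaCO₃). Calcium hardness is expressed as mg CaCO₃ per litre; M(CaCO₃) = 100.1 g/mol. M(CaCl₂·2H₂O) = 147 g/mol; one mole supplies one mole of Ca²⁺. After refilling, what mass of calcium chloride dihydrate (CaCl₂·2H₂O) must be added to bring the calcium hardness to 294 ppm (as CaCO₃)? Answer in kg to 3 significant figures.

15.9 kg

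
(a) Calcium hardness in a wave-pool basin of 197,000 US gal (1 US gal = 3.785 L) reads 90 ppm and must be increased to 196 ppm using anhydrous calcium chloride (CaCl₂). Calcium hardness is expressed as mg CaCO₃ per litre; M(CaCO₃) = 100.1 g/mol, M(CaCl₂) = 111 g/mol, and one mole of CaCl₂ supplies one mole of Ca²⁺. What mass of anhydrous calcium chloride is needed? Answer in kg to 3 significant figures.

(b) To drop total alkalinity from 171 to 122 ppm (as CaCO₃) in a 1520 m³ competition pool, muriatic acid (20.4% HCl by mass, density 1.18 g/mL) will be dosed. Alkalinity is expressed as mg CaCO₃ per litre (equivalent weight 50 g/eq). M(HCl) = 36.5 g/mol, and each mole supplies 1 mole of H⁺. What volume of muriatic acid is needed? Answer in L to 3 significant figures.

(a) Volume: 197,000 US gal × 3.785 L/gal = 745,645 L.
(a) Hardness to add: (196 − 90) = 106 mg/L as CaCO₃ × 745,645 L = 79,040 g as CaCO₃.
(a) Moles of Ca²⁺ (1 mol Ca²⁺ ≡ 1 mol CaCO₃): 79,040 / 100.1 g/mol = 789.6 mol.
(a) Mass of CaCl₂: 789.6 × 111 = 87,640 g.

(b) Volume: 1520 m³ = 1,520,000 L.
(b) Alkalinity to neutralize: (171 − 122) = 49 mg/L as CaCO₃ × 1,520,000 L = 74,480 g as CaCO₃.
(b) Equivalents of H⁺ required: 74,480 ÷ 50 g/eq = 1490 eq = 1490 mol HCl.
(b) Mass of HCl: 1490 × 36.5 = 54,370 g.
(b) Mass of 20.4% solution: 54,370 / 0.204 = 266,500 g.
(b) Volume: 266,500 g ÷ 1.18 g/mL = 225,900 mL.

(a) 87.6 kg; (b) 226 L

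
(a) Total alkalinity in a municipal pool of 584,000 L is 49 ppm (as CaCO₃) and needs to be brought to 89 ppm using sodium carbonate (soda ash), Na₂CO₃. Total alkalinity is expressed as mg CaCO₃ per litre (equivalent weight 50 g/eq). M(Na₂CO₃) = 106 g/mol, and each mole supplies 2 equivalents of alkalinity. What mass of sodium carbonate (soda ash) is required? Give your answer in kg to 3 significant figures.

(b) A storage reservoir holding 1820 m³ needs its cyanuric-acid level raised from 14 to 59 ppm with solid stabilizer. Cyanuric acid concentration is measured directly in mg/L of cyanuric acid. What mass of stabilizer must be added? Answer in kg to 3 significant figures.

(a) 24.8 kg; (b) 81.9 kg

(a) Alkalinity to add: (89 − 49) = 40 mg/L as CaCO₃ × 584,000 L = 23,360 g as CaCO₃.
(a) Equivalents: 23,360 g ÷ 50 g/eq = 467.2 eq.
(a) Each mole of Na₂CO₃ supplies 2 eq, so 467.2 / 2 = 233.6 mol.
(a) Mass: 233.6 mol × 106 g/mol = 24,760 g.

(b) Volume: 1820 m³ = 1,820,000 L.
(b) CYA to add: (59 − 14) = 45 mg/L × 1,820,000 L = 81,900 g cyanuric acid.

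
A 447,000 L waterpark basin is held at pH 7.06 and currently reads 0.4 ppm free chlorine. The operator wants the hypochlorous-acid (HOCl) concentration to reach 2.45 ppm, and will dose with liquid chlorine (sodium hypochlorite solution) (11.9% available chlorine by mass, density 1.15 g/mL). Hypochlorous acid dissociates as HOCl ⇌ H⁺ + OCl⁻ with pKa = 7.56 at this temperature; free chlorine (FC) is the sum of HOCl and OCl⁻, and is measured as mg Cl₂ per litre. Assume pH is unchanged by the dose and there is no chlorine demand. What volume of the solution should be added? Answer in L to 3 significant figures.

[OCl⁻]/[HOCl] = 10^(pH − pKa) = 10^(7.06 − 7.56) = 0.3162; fraction as HOCl = 1/(1 + 0.3162) = 0.7597.
Free chlorine required for 2.45 ppm HOCl: 2.45 / 0.7597 = 3.225 ppm.
FC to add: 3.225 − 0.4 = 2.825 mg/L as Cl₂.
Cl₂ equivalent: 2.825 mg/L × 447,000 L = 1263 g.
Product at 11.9% available Cl: 1263 / 0.119 = 10,610 g.
Volume: 10,610 g ÷ 1.15 g/mL = 9227 mL.

9.23 L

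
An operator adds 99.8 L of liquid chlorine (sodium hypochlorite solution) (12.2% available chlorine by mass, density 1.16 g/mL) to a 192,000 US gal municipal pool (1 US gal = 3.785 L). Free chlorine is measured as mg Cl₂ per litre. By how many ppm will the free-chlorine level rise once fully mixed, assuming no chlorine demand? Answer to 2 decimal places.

19.43 ppm

Volume: 192,000 US gal × 3.785 L/gal = 726,720 L.
Mass of solution: 99.8 L × 1000 mL/L × 1.16 g/mL = 115,800 g.
Available chlorine delivered: 115,800 g × 0.122 = 14,120 g as Cl₂.
Concentration rise: 14,120 g / 726,720 L = 19.43 mg/L = 19.43 ppm.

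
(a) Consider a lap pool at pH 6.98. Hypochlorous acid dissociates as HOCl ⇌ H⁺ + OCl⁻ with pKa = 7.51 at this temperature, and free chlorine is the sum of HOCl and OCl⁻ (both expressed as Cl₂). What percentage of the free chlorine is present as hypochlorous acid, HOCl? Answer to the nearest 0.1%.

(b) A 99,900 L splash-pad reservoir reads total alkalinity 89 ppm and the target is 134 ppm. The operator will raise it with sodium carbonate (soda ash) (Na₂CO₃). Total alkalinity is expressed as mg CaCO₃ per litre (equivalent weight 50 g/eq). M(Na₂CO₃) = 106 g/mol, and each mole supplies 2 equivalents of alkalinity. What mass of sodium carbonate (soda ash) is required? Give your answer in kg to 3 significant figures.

(a) 77.2%; (b) 4.77 kg

(a) [OCl⁻]/[HOCl] = 10^(pH − pKa) = 10^(6.98 − 7.51) = 10^-0.53 = 0.2951.
(a) Fraction as HOCl = 1 / (1 + 0.2951) = 0.7721.

(b) Alkalinity to add: (134 − 89) = 45 mg/L as CaCO₃ × 99,900 L = 4496 g as CaCO₃.
(b) Equivalents: 4496 g ÷ 50 g/eq = 89.91 eq.
(b) Each mole of Na₂CO₃ supplies 2 eq, so 89.91 / 2 = 44.95 mol.
(b) Mass: 44.95 mol × 106 g/mol = 4765 g.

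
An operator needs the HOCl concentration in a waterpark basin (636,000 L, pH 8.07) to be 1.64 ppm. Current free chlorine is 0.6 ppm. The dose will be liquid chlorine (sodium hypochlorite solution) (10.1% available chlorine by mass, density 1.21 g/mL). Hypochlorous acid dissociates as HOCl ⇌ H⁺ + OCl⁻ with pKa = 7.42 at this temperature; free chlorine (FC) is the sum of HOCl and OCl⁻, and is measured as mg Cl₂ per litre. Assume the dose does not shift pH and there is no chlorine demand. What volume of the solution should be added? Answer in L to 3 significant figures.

43.5 L

[OCl⁻]/[HOCl] = 10^(pH − pKa) = 10^(8.07 − 7.42) = 4.467; fraction as HOCl = 1/(1 + 4.467) = 0.1829.
Free chlorine required for 1.64 ppm HOCl: 1.64 / 0.1829 = 8.966 ppm.
FC to add: 8.966 − 0.6 = 8.366 mg/L as Cl₂.
Cl₂ equivalent: 8.366 mg/L × 636,000 L = 5321 g.
Product at 10.1% available Cl: 5321 / 0.101 = 52,680 g.
Volume: 52,680 g ÷ 1.21 g/mL = 43,540 mL.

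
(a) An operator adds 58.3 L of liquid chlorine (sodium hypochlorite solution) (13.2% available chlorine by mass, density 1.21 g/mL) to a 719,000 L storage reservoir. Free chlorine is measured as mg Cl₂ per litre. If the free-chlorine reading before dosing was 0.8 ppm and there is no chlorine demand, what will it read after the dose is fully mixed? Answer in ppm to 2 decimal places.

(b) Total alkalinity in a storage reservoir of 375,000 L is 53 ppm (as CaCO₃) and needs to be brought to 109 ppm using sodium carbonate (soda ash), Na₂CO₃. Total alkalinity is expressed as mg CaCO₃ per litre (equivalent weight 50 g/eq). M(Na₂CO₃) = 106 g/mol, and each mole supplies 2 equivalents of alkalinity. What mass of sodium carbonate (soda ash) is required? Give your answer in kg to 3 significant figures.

(a) 13.75 ppm; (b) 22.3 kg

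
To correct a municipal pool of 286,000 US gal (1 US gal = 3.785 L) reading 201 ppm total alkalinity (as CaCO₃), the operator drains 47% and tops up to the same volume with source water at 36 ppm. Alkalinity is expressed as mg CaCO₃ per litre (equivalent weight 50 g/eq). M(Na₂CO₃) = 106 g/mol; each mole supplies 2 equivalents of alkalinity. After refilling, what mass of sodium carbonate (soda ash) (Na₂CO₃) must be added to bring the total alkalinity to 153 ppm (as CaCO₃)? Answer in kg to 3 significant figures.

Volume: 286,000 US gal × 3.785 L/gal = 1,082,510 L.
After draining 47% and refilling: 201 × 0.53 + 36 × 0.47 = 123.45 ppm.
Deficit to target: 153 − 123.45 = 29.55 mg/L.
As CaCO₃: 29.55 mg/L × 1,082,510 L = 31,990 g; ÷ 50 g/eq ÷ 2 = 319.9 mol Na₂CO₃.
Mass: 319.9 × 106 = 33,910 g.

33.9 kg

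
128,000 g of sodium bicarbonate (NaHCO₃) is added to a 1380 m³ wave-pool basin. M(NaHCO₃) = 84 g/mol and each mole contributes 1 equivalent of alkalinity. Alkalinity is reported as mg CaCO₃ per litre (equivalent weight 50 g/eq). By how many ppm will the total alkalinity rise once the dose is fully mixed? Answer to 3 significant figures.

Volume: 1380 m³ = 1,380,000 L.
Moles of NaHCO₃: 128,000 g ÷ 84 g/mol = 1524 mol → 1524 eq of alkalinity.
As CaCO₃: 1524 eq × 50 g/eq = 76,190 g.
Rise: 76,190 g / 1,380,000 L × 1000 = 55.21 mg/L.

55.2 ppm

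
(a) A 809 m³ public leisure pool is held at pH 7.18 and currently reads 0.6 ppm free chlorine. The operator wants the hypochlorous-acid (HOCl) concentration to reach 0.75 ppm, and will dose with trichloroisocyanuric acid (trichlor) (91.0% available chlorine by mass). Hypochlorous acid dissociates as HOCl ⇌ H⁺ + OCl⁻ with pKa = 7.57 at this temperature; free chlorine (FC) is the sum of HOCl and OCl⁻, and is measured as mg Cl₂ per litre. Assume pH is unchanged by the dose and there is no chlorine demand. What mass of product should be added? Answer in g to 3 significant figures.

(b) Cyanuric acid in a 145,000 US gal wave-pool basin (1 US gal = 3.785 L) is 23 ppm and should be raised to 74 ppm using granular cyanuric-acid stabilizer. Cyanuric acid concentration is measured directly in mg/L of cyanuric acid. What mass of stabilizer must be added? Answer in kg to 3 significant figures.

(a) Volume: 809 m³ = 809,000 L.
(a) [OCl⁻]/[HOCl] = 10^(pH − pKa) = 10^(7.18 − 7.57) = 0.4074; fraction as HOCl = 1/(1 + 0.4074) = 0.7105.
(a) Free chlorine required for 0.75 ppm HOCl: 0.75 / 0.7105 = 1.056 ppm.
(a) FC to add: 1.056 − 0.6 = 0.4555 mg/L as Cl₂.
(a) Cl₂ equivalent: 0.4555 mg/L × 809,000 L = 368.5 g.
(a) Product at 91.0% available Cl: 368.5 / 0.91 = 405 g.

(b) Volume: 145,000 US gal × 3.785 L/gal = 548,825 L.
(b) CYA to add: (74 − 23) = 51 mg/L × 548,825 L = 27,990 g cyanuric acid.

(a) 405 g; (b) 28.0 kg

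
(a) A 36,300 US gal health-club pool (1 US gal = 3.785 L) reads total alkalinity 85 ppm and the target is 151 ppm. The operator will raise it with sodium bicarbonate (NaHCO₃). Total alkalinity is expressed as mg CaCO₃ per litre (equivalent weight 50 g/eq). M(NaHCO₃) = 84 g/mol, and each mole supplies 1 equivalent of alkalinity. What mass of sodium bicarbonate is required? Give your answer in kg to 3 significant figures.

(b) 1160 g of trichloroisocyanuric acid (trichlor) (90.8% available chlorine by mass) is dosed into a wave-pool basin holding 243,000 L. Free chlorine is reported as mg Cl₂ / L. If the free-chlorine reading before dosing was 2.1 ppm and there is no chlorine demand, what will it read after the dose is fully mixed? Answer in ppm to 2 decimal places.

(a) 15.2 kg; (b) 6.43 ppm

(a) Volume: 36,300 US gal × 3.785 L/gal = 137,396 L.
(a) Alkalinity to add: (151 − 85) = 66 mg/L as CaCO₃ × 137,396 L = 9068 g as CaCO₃.
(a) Equivalents: 9068 g ÷ 50 g/eq = 181.4 eq.
(a) NaHCO₃ supplies 1 eq per mole → 181.4 mol.
(a) Mass: 181.4 mol × 84 g/mol = 15,230 g.

(b) Available chlorine delivered: 1160 g × 0.908 = 1053 g as Cl₂.
(b) Concentration rise: 1053 g / 243,000 L = 4.334 mg/L = 4.33 ppm.
(b) Final FC: 2.1 + 4.33 = 6.43 ppm.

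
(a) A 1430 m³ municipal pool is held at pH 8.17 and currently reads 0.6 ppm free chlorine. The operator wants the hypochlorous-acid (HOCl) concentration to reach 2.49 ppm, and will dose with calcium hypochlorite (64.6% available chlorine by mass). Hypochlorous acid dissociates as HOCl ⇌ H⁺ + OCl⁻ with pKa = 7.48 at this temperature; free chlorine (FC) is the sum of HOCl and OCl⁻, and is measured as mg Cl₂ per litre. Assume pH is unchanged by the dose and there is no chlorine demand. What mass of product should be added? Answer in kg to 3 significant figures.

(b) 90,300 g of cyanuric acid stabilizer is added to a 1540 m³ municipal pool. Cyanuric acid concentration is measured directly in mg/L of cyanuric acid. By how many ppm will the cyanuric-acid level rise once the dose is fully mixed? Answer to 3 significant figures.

(a) Volume: 1430 m³ = 1,430,000 L.
(a) [OCl⁻]/[HOCl] = 10^(pH − pKa) = 10^(8.17 − 7.48) = 4.898; fraction as HOCl = 1/(1 + 4.898) = 0.1696.
(a) Free chlorine required for 2.49 ppm HOCl: 2.49 / 0.1696 = 14.69 ppm.
(a) FC to add: 14.69 − 0.6 = 14.09 mg/L as Cl₂.
(a) Cl₂ equivalent: 14.09 mg/L × 1,430,000 L = 20,140 g.
(a) Product at 64.6% available Cl: 20,140 / 0.646 = 31,180 g.

(b) Volume: 1540 m³ = 1,540,000 L.
(b) Rise: 90,300 g / 1,540,000 L × 1000 = 58.64 mg/L.

(a) 31.2 kg; (b) 58.6 ppm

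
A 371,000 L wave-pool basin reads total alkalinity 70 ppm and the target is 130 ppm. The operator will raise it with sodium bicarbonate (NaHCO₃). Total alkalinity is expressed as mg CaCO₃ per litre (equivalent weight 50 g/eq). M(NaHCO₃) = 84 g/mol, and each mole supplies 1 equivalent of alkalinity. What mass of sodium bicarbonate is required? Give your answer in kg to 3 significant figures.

37.4 kg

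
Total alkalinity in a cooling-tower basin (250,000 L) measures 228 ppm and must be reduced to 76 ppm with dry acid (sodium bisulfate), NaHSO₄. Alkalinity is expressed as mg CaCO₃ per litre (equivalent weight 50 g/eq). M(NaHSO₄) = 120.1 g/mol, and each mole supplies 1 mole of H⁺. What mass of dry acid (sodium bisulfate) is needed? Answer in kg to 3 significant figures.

91.3 kg

Alkalinity to neutralize: (228 − 76) = 152 mg/L as CaCO₃ × 250,000 L = 38,000 g as CaCO₃.
Equivalents of H⁺ required: 38,000 ÷ 50 g/eq = 760 eq = 760 mol NaHSO₄.
Mass of NaHSO₄: 760 × 120.1 = 91,280 g.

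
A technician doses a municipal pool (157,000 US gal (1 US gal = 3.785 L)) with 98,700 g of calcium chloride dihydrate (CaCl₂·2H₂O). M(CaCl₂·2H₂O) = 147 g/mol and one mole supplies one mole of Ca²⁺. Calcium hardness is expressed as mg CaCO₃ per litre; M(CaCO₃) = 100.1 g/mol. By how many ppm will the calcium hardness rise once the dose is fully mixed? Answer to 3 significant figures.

Volume: 157,000 US gal × 3.785 L/gal = 594,245 L.
Moles of Ca²⁺: 98,700 g ÷ 147 g/mol = 671.4 mol.
As CaCO₃: 671.4 mol × 100.1 g/mol = 67,210 g.
Rise: 67,210 g / 594,245 L × 1000 = 113.1 mg/L.

113 ppm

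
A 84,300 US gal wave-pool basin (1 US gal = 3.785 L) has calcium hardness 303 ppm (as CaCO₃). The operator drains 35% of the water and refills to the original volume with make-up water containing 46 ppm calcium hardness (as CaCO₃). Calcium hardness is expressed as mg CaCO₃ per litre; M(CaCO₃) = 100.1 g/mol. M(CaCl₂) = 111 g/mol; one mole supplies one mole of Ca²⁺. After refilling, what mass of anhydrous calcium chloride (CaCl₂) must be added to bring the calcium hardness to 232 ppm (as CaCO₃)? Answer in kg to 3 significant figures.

Volume: 84,300 US gal × 3.785 L/gal = 319,076 L.
After draining 35% and refilling: 303 × 0.65 + 46 × 0.35 = 213.05 ppm.
Deficit to target: 232 − 213.05 = 18.95 mg/L.
As CaCO₃: 18.95 mg/L × 319,076 L = 6046 g; ÷ 100.1 = 60.4 mol Ca²⁺.
Mass: 60.4 × 111 = 6705 g.

6.70 kg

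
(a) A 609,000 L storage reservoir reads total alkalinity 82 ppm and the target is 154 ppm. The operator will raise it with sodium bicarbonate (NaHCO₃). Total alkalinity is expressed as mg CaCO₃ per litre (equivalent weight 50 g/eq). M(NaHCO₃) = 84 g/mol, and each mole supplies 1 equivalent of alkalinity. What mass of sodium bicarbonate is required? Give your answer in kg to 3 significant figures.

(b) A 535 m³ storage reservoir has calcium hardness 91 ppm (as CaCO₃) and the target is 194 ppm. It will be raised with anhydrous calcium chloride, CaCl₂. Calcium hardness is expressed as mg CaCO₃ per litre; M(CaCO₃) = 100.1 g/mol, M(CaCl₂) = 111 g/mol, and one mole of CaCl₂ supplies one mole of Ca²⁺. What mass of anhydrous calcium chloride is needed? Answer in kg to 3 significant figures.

(a) 73.7 kg; (b) 61.1 kg

(a) Alkalinity to add: (154 − 82) = 72 mg/L as CaCO₃ × 609,000 L = 43,850 g as CaCO₃.
(a) Equivalents: 43,850 g ÷ 50 g/eq = 877 eq.
(a) NaHCO₃ supplies 1 eq per mole → 877 mol.
(a) Mass: 877 mol × 84 g/mol = 73,660 g.

(b) Volume: 535 m³ = 535,000 L.
(b) Hardness to add: (194 − 91) = 103 mg/L as CaCO₃ × 535,000 L = 55,100 g as CaCO₃.
(b) Moles of Ca²⁺ (1 mol Ca²⁺ ≡ 1 mol CaCO₃): 55,100 / 100.1 g/mol = 550.5 mol.
(b) Mass of CaCl₂: 550.5 × 111 = 61,110 g.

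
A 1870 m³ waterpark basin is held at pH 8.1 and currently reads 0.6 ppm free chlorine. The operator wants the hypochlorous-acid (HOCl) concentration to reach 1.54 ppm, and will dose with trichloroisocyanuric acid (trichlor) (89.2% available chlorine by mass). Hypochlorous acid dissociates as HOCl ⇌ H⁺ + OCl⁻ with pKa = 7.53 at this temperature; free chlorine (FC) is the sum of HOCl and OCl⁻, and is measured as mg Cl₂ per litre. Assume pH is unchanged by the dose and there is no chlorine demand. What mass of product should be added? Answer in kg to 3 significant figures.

Volume: 1870 m³ = 1,870,000 L.
[OCl⁻]/[HOCl] = 10^(pH − pKa) = 10^(8.1 − 7.53) = 3.715; fraction as HOCl = 1/(1 + 3.715) = 0.2121.
Free chlorine required for 1.54 ppm HOCl: 1.54 / 0.2121 = 7.262 ppm.
FC to add: 7.262 − 0.6 = 6.662 mg/L as Cl₂.
Cl₂ equivalent: 6.662 mg/L × 1,870,000 L = 12,460 g.
Product at 89.2% available Cl: 12,460 / 0.892 = 13,970 g.

14.0 kg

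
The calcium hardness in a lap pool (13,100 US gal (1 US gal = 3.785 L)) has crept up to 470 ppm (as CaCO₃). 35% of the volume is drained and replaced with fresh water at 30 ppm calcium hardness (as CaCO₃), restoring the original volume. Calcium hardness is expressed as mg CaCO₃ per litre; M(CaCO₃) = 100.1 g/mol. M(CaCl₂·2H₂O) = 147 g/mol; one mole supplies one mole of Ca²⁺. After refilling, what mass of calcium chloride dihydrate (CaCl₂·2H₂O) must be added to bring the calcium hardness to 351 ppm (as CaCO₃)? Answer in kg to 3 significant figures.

Volume: 13,100 US gal × 3.785 L/gal = 49,584 L.
After draining 35% and refilling: 470 × 0.65 + 30 × 0.35 = 316 ppm.
Deficit to target: 351 − 316 = 35 mg/L.
As CaCO₃: 35 mg/L × 49,584 L = 1735 g; ÷ 100.1 = 17.34 mol Ca²⁺.
Mass: 17.34 × 147 = 2549 g.

2.55 kg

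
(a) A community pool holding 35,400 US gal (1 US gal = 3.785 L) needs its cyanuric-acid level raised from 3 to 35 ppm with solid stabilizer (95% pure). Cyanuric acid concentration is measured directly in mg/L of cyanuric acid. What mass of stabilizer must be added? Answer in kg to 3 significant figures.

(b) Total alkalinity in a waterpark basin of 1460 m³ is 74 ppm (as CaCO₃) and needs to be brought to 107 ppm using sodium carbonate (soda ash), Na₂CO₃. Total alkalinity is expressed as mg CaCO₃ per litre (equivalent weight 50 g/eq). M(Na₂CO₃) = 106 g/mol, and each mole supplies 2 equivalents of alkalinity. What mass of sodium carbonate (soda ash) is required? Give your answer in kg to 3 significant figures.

(a) 4.51 kg; (b) 51.1 kg

(a) Volume: 35,400 US gal × 3.785 L/gal = 133,989 L.
(a) CYA to add: (35 − 3) = 32 mg/L × 133,989 L = 4288 g cyanuric acid.
(a) At 95% purity: 4288 / 0.95 = 4513 g product.

(b) Volume: 1460 m³ = 1,460,000 L.
(b) Alkalinity to add: (107 − 74) = 33 mg/L as CaCO₃ × 1,460,000 L = 48,180 g as CaCO₃.
(b) Equivalents: 48,180 g ÷ 50 g/eq = 963.6 eq.
(b) Each mole of Na₂CO₃ supplies 2 eq, so 963.6 / 2 = 481.8 mol.
(b) Mass: 481.8 mol × 106 g/mol = 51,070 g.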